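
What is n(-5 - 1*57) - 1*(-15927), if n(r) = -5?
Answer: 15922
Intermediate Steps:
n(-5 - 1*57) - 1*(-15927) = -5 - 1*(-15927) = -5 + 15927 = 15922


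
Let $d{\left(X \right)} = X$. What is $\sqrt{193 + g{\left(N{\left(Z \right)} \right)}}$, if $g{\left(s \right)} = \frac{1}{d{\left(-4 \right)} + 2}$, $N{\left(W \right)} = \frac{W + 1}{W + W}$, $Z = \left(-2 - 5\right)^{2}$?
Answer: $\frac{\sqrt{770}}{2} \approx 13.874$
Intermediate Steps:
$Z = 49$ ($Z = \left(-7\right)^{2} = 49$)
$N{\left(W \right)} = \frac{1 + W}{2 W}$
$g{\left(s \right)} = - \frac{1}{2}$ ($g{\left(s \right)} = \frac{1}{-4 + 2} = \frac{1}{-2} = - \frac{1}{2}$)
$\sqrt{193 + g{\left(N{\left(Z \right)} \right)}} = \sqrt{193 - \frac{1}{2}} = \sqrt{\frac{385}{2}} = \frac{\sqrt{770}}{2}$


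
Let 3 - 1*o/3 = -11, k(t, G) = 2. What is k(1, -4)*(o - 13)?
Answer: 58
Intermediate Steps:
o = 42 (o = 9 - 3*(-11) = 9 + 33 = 42)
k(1, -4)*(o - 13) = 2*(42 - 13) = 2*29 = 58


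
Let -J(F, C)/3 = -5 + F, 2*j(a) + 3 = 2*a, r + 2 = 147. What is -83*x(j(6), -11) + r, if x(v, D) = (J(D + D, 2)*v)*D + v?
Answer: 332560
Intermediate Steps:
r = 145 (r = -2 + 147 = 145)
j(a) = -3/2 + a (j(a) = -3/2 + (2*a)/2 = -3/2 + a)
J(F, C) = 15 - 3*F (J(F, C) = -3*(-5 + F) = 15 - 3*F)
x(v, D) = v + D*v*(15 - 6*D) (x(v, D) = ((15 - 3*(D + D))*v)*D + v = ((15 - 6*D)*v)*D + v = (v*(15 - 6*D))*D + v = D*v*(15 - 6*D) + v = v + D*v*(15 - 6*D))
-83*x(j(6), -11) + r = -83*(-3/2 + 6)*(1 - 6*(-11)² + 15*(-11)) + 145 = -747*(1 - 6*121 - 165)/2 + 145 = -747*(1 - 726 - 165)/2 + 145 = -747*(-890)/2 + 145 = -83*(-4005) + 145 = 332415 + 145 = 332560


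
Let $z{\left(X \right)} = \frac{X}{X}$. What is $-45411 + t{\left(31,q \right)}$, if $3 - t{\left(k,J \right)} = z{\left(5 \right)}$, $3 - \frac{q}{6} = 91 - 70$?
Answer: $-45409$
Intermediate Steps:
$q = -108$ ($q = 18 - 6 \left(91 - 70\right) = 18 - 126 = -108$)
$z{\left(X \right)} = 1$
$t{\left(k,J \right)} = 2$ ($t{\left(k,J \right)} = 3 - 1 = 2$)
$-45411 + t{\left(31,q \right)} = -45411 + 2 = -45409$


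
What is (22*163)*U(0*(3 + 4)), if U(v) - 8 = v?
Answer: 28688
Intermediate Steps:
U(v) = 8 + v
(22*163)*U(0*(3 + 4)) = (22*163)*(8 + 0*(3 + 4)) = 3586*(8 + 0*7) = 3586*(8 + 0) = 3586*8 = 28688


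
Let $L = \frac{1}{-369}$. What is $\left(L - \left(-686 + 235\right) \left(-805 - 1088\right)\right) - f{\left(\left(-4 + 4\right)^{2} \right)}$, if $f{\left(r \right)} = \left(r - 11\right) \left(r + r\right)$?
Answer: $- \frac{315031168}{369} \approx -8.5374 \cdot 10^{5}$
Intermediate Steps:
$L = - \frac{1}{369} \approx -0.00271$
$f{\left(r \right)} = 2 r \left(-11 + r\right)$ ($f{\left(r \right)} = \left(r + \left(-29 + 18\right)\right) 2 r = \left(r - 11\right) 2 r = \left(-11 + r\right) 2 r = 2 r \left(-11 + r\right)$)
$\left(L - \left(-686 + 235\right) \left(-805 - 1088\right)\right) - f{\left(\left(-4 + 4\right)^{2} \right)} = \left(- \frac{1}{369} - \left(-686 + 235\right) \left(-805 - 1088\right)\right) - 2 \left(-4 + 4\right)^{2} \left(-11 + \left(-4 + 4\right)^{2}\right) = \left(- \frac{1}{369} - \left(-451\right) \left(-1893\right)\right) - 2 \cdot 0^{2} \left(-11 + 0^{2}\right) = \left(- \frac{1}{369} - 853743\right) - 2 \cdot 0 \left(-11 + 0\right) = \left(- \frac{1}{369} - 853743\right) - 2 \cdot 0 \left(-11\right) = - \frac{315031168}{369} - 0 = - \frac{315031168}{369} + 0 = - \frac{315031168}{369}$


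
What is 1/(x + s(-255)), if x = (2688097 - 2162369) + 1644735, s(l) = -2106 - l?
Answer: 1/2168612 ≈ 4.6112e-7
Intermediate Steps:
x = 2170463 (x = 525728 + 1644735 = 2170463)
1/(x + s(-255)) = 1/(2170463 + (-2106 - 1*(-255))) = 1/(2170463 + (-2106 + 255)) = 1/(2170463 - 1851) = 1/2168612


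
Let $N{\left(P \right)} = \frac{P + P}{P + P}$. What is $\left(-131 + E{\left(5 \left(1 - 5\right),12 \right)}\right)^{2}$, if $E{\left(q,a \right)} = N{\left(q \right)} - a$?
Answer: $20164$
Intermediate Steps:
$N{\left(P \right)} = 1$ ($N{\left(P \right)} = \frac{2 P}{2 P} = 2 P \frac{1}{2 P} = 1$)
$E{\left(q,a \right)} = 1 - a$
$\left(-131 + E{\left(5 \left(1 - 5\right),12 \right)}\right)^{2} = \left(-131 + \left(1 - 12\right)\right)^{2} = \left(-131 - 11\right)^{2} = \left(-142\right)^{2} = 20164$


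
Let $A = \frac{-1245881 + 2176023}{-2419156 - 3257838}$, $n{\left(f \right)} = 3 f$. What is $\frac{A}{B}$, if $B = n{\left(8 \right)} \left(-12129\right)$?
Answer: $\frac{465071}{826275122712} \approx 5.6285 \cdot 10^{-7}$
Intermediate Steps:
$A = - \frac{465071}{2838497}$ ($A = \frac{930142}{-5676994} = 930142 \left(- \frac{1}{5676994}\right) = - \frac{465071}{2838497} \approx -0.16384$)
$B = -291096$ ($B = 3 \cdot 8 \left(-12129\right) = 24 \left(-12129\right) = -291096$)
$\frac{A}{B} = - \frac{465071}{2838497 \left(-291096\right)} = \left(- \frac{465071}{2838497}\right) \left(- \frac{1}{291096}\right) = \frac{465071}{826275122712}$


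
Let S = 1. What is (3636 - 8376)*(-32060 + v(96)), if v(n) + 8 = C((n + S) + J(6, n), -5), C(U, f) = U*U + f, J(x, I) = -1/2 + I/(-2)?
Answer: 140876355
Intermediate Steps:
J(x, I) = -½ - I/2 (J(x, I) = -1*½ + I*(-½) = -½ - I/2)
C(U, f) = f + U² (C(U, f) = U² + f = f + U²)
v(n) = -13 + (½ + n/2)² (v(n) = -8 + (-5 + ((n + 1) + (-½ - n/2))²) = -8 + (-5 + ((1 + n) + (-½ - n/2))²) = -8 + (-5 + (½ + n/2)²) = -13 + (½ + n/2)²)
(3636 - 8376)*(-32060 + v(96)) = (3636 - 8376)*(-32060 + (-13 + (1 + 96)²/4)) = -4740*(-32060 + (-13 + (¼)*97²)) = -4740*(-32060 + (-13 + (¼)*9409)) = -4740*(-32060 + (-13 + 9409/4)) = -4740*(-32060 + 9357/4) = -4740*(-118883/4) = 140876355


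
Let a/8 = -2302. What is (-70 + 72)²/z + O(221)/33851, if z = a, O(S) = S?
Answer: 983633/155850004 ≈ 0.0063114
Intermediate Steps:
a = -18416 (a = 8*(-2302) = -18416)
z = -18416
(-70 + 72)²/z + O(221)/33851 = (-70 + 72)²/(-18416) + 221/33851 = 2²*(-1/18416) + 221*(1/33851) = 4*(-1/18416) + 221/33851 = -1/4604 + 221/33851 = 983633/155850004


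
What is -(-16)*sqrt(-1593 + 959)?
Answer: 16*I*sqrt(634) ≈ 402.87*I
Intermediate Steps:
-(-16)*sqrt(-1593 + 959) = -(-16)*sqrt(-634) = -(-16)*I*sqrt(634) = 16*I*sqrt(634)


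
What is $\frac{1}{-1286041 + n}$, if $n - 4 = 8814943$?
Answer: $\frac{1}{7528906} \approx 1.3282 \cdot 10^{-7}$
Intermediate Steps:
$n = 8814947$ ($n = 4 + 8814943 = 8814947$)
$\frac{1}{-1286041 + n} = \frac{1}{-1286041 + 8814947} = \frac{1}{7528906}$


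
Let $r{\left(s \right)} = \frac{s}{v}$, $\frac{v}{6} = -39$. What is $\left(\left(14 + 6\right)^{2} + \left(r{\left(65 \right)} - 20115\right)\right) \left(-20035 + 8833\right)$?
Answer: $\frac{662551625}{3} \approx 2.2085 \cdot 10^{8}$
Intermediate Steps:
$v = -234$ ($v = 6 \left(-39\right) = -234$)
$r{\left(s \right)} = - \frac{s}{234}$ ($r{\left(s \right)} = \frac{s}{-234} = s \left(- \frac{1}{234}\right) = - \frac{s}{234}$)
$\left(\left(14 + 6\right)^{2} + \left(r{\left(65 \right)} - 20115\right)\right) \left(-20035 + 8833\right) = \left(\left(14 + 6\right)^{2} - \frac{362075}{18}\right) \left(-20035 + 8833\right) = \left(20^{2} - \frac{362075}{18}\right) \left(-11202\right) = \left(400 - \frac{362075}{18}\right) \left(-11202\right) = \left(- \frac{354875}{18}\right) \left(-11202\right) = \frac{662551625}{3}$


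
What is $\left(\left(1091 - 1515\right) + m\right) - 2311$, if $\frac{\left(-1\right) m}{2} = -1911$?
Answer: $1087$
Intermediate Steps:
$m = 3822$ ($m = \left(-2\right) \left(-1911\right) = 3822$)
$\left(\left(1091 - 1515\right) + m\right) - 2311 = \left(\left(1091 - 1515\right) + 3822\right) - 2311 = \left(-424 + 3822\right) - 2311 = 3398 - 2311 = 1087$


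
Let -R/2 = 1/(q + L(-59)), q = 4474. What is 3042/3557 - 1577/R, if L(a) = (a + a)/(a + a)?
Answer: 25102021859/7114 ≈ 3.5285e+6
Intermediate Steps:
L(a) = 1 (L(a) = (2*a)/((2*a)) = (2*a)*(1/(2*a)) = 1)
R = -2/4475 (R = -2/(4474 + 1) = -2/4475 ≈ -0.00044693)
3042/3557 - 1577/R = 3042/3557 - 1577/(-2/4475) = 3042*(1/3557) - 1577*(-4475/2) = 3042/3557 + 7057075/2 = 25102021859/7114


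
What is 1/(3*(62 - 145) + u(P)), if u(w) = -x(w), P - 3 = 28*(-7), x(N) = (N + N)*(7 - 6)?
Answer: 1/137 ≈ 0.0072993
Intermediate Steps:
x(N) = 2*N (x(N) = (2*N)*1 = 2*N)
P = -193 (P = 3 + 28*(-7) = 3 - 196 = -193)
u(w) = -2*w
1/(3*(62 - 145) + u(P)) = 1/(3*(62 - 145) - 2*(-193)) = 1/(3*(-83) + 386) = 1/(-249 + 386) = 1/137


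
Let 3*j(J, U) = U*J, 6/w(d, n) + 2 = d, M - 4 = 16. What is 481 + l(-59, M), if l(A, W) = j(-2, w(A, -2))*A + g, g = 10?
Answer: 29715/61 ≈ 487.13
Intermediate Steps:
M = 20 (M = 4 + 16 = 20)
w(d, n) = 6/(-2 + d)
j(J, U) = J*U/3 (j(J, U) = (U*J)/3 = (J*U)/3 = J*U/3)
l(A, W) = 10 - 4*A/(-2 + A) (l(A, W) = ((1/3)*(-2)*(6/(-2 + A)))*A + 10 = (-4/(-2 + A))*A + 10 = -4*A/(-2 + A) + 10 = 10 - 4*A/(-2 + A))
481 + l(-59, M) = 481 + 2*(-10 + 3*(-59))/(-2 - 59) = 481 + 2*(-10 - 177)/(-61) = 481 + 2*(-1/61)*(-187) = 481 + 374/61 = 29715/61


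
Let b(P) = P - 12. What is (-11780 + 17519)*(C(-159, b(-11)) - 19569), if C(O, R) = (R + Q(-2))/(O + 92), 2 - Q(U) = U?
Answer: -7524425856/67 ≈ -1.1230e+8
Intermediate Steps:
Q(U) = 2 - U
b(P) = -12 + P
C(O, R) = (4 + R)/(92 + O) (C(O, R) = (R + (2 - 1*(-2)))/(O + 92) = (R + (2 + 2))/(92 + O) = (R + 4)/(92 + O) = (4 + R)/(92 + O))
(-11780 + 17519)*(C(-159, b(-11)) - 19569) = (-11780 + 17519)*((4 + (-12 - 11))/(92 - 159) - 19569) = 5739*((4 - 23)/(-67) - 19569) = 5739*(-1/67*(-19) - 19569) = 5739*(19/67 - 19569) = 5739*(-1311104/67) = -7524425856/67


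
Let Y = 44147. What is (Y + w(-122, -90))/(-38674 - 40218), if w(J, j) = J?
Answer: -44025/78892 ≈ -0.55804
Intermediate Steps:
(Y + w(-122, -90))/(-38674 - 40218) = (44147 - 122)/(-38674 - 40218) = 44025/(-78892) = 44025*(-1/78892) = -44025/78892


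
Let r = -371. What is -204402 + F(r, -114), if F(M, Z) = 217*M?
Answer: -284909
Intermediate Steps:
-204402 + F(r, -114) = -204402 + 217*(-371) = -204402 - 80507 = -284909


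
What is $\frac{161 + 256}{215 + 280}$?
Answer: $\frac{139}{165} \approx 0.84242$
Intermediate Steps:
$\frac{161 + 256}{215 + 280} = \frac{417}{495} = 417 \cdot \frac{1}{495} = \frac{139}{165}$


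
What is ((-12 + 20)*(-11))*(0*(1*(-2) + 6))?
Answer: 0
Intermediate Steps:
((-12 + 20)*(-11))*(0*(1*(-2) + 6)) = (8*(-11))*(0*(-2 + 6)) = -0*4 = -88*0 = 0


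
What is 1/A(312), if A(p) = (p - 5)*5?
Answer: 1/1535 ≈ 0.00065147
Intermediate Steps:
A(p) = -25 + 5*p (A(p) = (-5 + p)*5 = -25 + 5*p)
1/A(312) = 1/(-25 + 5*312) = 1/(-25 + 1560) = 1/1535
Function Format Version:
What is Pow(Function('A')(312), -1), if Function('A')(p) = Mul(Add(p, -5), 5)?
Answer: Rational(1, 1535) ≈ 0.00065147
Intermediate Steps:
Function('A')(p) = Add(-25, Mul(5, p)) (Function('A')(p) = Mul(Add(-5, p), 5) = Add(-25, Mul(5, p)))
Pow(Function('A')(312), -1) = Pow(Add(-25, Mul(5, 312)), -1) = Pow(Add(-25, 1560), -1) = Pow(1535, -1) = Rational(1, 1535)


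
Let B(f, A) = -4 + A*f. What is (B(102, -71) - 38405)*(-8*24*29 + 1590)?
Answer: 181599678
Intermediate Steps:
(B(102, -71) - 38405)*(-8*24*29 + 1590) = ((-4 - 71*102) - 38405)*(-8*24*29 + 1590) = ((-4 - 7242) - 38405)*(-192*29 + 1590) = (-7246 - 38405)*(-5568 + 1590) = -45651*(-3978) = 181599678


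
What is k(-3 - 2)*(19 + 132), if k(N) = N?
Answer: -755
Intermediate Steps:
k(-3 - 2)*(19 + 132) = (-3 - 2)*(19 + 132) = -5*151 = -755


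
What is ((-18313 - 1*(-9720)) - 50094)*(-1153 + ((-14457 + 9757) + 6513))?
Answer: -38733420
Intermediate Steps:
((-18313 - 1*(-9720)) - 50094)*(-1153 + ((-14457 + 9757) + 6513)) = ((-18313 + 9720) - 50094)*(-1153 + (-4700 + 6513)) = (-8593 - 50094)*(-1153 + 1813) = -58687*660 = -38733420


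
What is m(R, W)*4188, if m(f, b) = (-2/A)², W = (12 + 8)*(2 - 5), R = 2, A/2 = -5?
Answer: 4188/25 ≈ 167.52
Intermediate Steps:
A = -10 (A = 2*(-5) = -10)
W = -60 (W = 20*(-3) = -60)
m(f, b) = 1/25 (m(f, b) = (-2/(-10))² = (-2*(-⅒))² = (⅕)² = 1/25)
m(R, W)*4188 = (1/25)*4188 = 4188/25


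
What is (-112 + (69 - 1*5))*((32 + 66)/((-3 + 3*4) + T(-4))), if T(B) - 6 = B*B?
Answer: -4704/31 ≈ -151.74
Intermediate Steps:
T(B) = 6 + B² (T(B) = 6 + B*B = 6 + B²)
(-112 + (69 - 1*5))*((32 + 66)/((-3 + 3*4) + T(-4))) = (-112 + (69 - 1*5))*((32 + 66)/((-3 + 3*4) + (6 + (-4)²))) = (-112 + (69 - 5))*(98/((-3 + 12) + (6 + 16))) = (-112 + 64)*(98/(9 + 22)) = -4704/31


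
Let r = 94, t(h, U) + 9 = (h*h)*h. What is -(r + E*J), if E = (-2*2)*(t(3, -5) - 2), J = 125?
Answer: 7906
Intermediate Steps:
t(h, U) = -9 + h**3 (t(h, U) = -9 + (h*h)*h = -9 + h**2*h = -9 + h**3)
E = -64 (E = (-2*2)*((-9 + 3**3) - 2) = -4*((-9 + 27) - 2) = -4*(18 - 2) = -4*16 = -64)
-(r + E*J) = -(94 - 64*125) = -(94 - 8000) = -1*(-7906) = 7906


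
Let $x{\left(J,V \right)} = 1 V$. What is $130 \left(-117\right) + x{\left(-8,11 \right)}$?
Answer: $-15199$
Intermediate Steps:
$x{\left(J,V \right)} = V$
$130 \left(-117\right) + x{\left(-8,11 \right)} = 130 \left(-117\right) + 11 = -15210 + 11 = -15199$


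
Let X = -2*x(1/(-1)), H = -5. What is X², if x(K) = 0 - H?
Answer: 100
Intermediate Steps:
x(K) = 5 (x(K) = 0 - 1*(-5) = 0 + 5 = 5)
X = -10 (X = -2*5 = -10)
X² = (-10)² = 100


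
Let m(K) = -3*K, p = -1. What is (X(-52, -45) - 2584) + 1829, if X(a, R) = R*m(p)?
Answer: -890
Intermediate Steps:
X(a, R) = 3*R (X(a, R) = R*(-3*(-1)) = R*3 = 3*R)
(X(-52, -45) - 2584) + 1829 = (3*(-45) - 2584) + 1829 = (-135 - 2584) + 1829 = -2719 + 1829 = -890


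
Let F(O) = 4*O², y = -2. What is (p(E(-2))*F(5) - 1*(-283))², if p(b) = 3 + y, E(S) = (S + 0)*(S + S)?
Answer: 146689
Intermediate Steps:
E(S) = 2*S² (E(S) = S*(2*S) = 2*S²)
p(b) = 1 (p(b) = 3 - 2 = 1)
(p(E(-2))*F(5) - 1*(-283))² = (1*(4*5²) - 1*(-283))² = (1*(4*25) + 283)² = (1*100 + 283)² = (100 + 283)² = 383² = 146689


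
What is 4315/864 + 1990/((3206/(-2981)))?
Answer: -2555789135/1384992 ≈ -1845.3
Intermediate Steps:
4315/864 + 1990/((3206/(-2981))) = 4315*(1/864) + 1990/((3206*(-1/2981))) = 4315/864 + 1990/(-3206/2981) = 4315/864 + 1990*(-2981/3206) = 4315/864 - 2966095/1603 = -2555789135/1384992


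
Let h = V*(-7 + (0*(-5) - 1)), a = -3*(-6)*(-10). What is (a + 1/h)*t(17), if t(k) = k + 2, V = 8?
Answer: -218899/64 ≈ -3420.3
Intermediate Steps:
t(k) = 2 + k
a = -180 (a = 18*(-10) = -180)
h = -64 (h = 8*(-7 + (0*(-5) - 1)) = 8*(-7 + (0 - 1)) = 8*(-7 - 1) = 8*(-8) = -64)
(a + 1/h)*t(17) = (-180 + 1/(-64))*(2 + 17) = (-180 - 1/64)*19 = -11521/64*19 = -218899/64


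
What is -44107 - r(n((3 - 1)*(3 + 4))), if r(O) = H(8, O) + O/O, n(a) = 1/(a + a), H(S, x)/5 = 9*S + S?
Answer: -44508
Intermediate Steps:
H(S, x) = 50*S (H(S, x) = 5*(9*S + S) = 5*(10*S) = 50*S)
n(a) = 1/(2*a)
r(O) = 401 (r(O) = 50*8 + O/O = 400 + 1 = 401)
-44107 - r(n((3 - 1)*(3 + 4))) = -44107 - 1*401 = -44107 - 401 = -44508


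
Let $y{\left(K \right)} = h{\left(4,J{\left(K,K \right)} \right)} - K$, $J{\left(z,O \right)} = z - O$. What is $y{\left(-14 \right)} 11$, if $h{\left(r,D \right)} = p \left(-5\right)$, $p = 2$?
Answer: $44$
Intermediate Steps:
$h{\left(r,D \right)} = -10$ ($h{\left(r,D \right)} = 2 \left(-5\right) = -10$)
$y{\left(K \right)} = -10 - K$
$y{\left(-14 \right)} 11 = \left(-10 - -14\right) 11 = \left(-10 + 14\right) 11 = 4 \cdot 11 = 44$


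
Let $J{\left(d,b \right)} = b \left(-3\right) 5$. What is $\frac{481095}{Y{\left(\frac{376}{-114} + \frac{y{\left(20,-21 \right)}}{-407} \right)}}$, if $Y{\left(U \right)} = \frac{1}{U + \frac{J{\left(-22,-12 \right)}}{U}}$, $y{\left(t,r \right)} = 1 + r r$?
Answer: $- \frac{1719429878168220}{78652343} \approx -2.1861 \cdot 10^{7}$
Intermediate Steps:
$y{\left(t,r \right)} = 1 + r^{2}$
$J{\left(d,b \right)} = - 15 b$ ($J{\left(d,b \right)} = - 3 b 5 = - 15 b$)
$Y{\left(U \right)} = \frac{1}{U + \frac{180}{U}}$ ($Y{\left(U \right)} = \frac{1}{U + \frac{\left(-15\right) \left(-12\right)}{U}} = \frac{1}{U + \frac{180}{U}}$)
$\frac{481095}{Y{\left(\frac{376}{-114} + \frac{y{\left(20,-21 \right)}}{-407} \right)}} = \frac{481095}{\left(\frac{376}{-114} + \frac{1 + \left(-21\right)^{2}}{-407}\right) \frac{1}{180 + \left(\frac{376}{-114} + \frac{1 + \left(-21\right)^{2}}{-407}\right)^{2}}} = \frac{481095}{\left(376 \left(- \frac{1}{114}\right) + \left(1 + 441\right) \left(- \frac{1}{407}\right)\right) \frac{1}{180 + \left(376 \left(- \frac{1}{114}\right) + \left(1 + 441\right) \left(- \frac{1}{407}\right)\right)^{2}}} = \frac{481095}{\left(- \frac{188}{57} + 442 \left(- \frac{1}{407}\right)\right) \frac{1}{180 + \left(- \frac{188}{57} + 442 \left(- \frac{1}{407}\right)\right)^{2}}} = \frac{481095}{\left(- \frac{188}{57} - \frac{442}{407}\right) \frac{1}{180 + \left(- \frac{188}{57} - \frac{442}{407}\right)^{2}}} = \frac{481095}{\left(- \frac{101710}{23199}\right) \frac{1}{180 + \left(- \frac{101710}{23199}\right)^{2}}} = \frac{481095}{\left(- \frac{101710}{23199}\right) \frac{1}{180 + \frac{10344924100}{538193601}}} = \frac{481095}{\left(- \frac{101710}{23199}\right) \frac{1}{\frac{107219772280}{538193601}}} = \frac{481095}{\left(- \frac{101710}{23199}\right) \frac{538193601}{107219772280}} = \frac{481095}{- \frac{235957029}{10721977228}} = 481095 \left(- \frac{10721977228}{235957029}\right) = - \frac{1719429878168220}{78652343}$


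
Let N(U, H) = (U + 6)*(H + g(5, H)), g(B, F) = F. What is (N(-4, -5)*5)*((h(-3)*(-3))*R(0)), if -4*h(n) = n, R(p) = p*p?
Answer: 0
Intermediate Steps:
R(p) = p²
h(n) = -n/4
N(U, H) = 2*H*(6 + U) (N(U, H) = (U + 6)*(H + H) = (6 + U)*(2*H) = 2*H*(6 + U))
(N(-4, -5)*5)*((h(-3)*(-3))*R(0)) = ((2*(-5)*(6 - 4))*5)*((-¼*(-3)*(-3))*0²) = ((2*(-5)*2)*5)*(((¾)*(-3))*0) = (-20*5)*(-9/4*0) = -100*0 = 0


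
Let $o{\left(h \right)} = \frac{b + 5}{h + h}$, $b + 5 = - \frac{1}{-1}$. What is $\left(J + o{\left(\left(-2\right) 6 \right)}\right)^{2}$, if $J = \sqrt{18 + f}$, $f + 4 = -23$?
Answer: $\frac{\left(1 - 72 i\right)^{2}}{576} \approx -8.9983 - 0.25 i$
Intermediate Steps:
$f = -27$ ($f = -4 - 23 = -27$)
$b = -4$ ($b = -5 - \frac{1}{-1} = -5 - -1 = -5 + 1 = -4$)
$o{\left(h \right)} = \frac{1}{2 h}$ ($o{\left(h \right)} = \frac{-4 + 5}{h + h} = 1 \frac{1}{2 h} = \frac{1}{2 h}$)
$J = 3 i$ ($J = \sqrt{18 - 27} = \sqrt{-9} = 3 i \approx 3.0 i$)
$\left(J + o{\left(\left(-2\right) 6 \right)}\right)^{2} = \left(3 i + \frac{1}{2 \left(\left(-2\right) 6\right)}\right)^{2} = \left(3 i + \frac{1}{2 \left(-12\right)}\right)^{2} = \left(3 i + \frac{1}{2} \left(- \frac{1}{12}\right)\right)^{2} = \left(3 i - \frac{1}{24}\right)^{2} = \left(- \frac{1}{24} + 3 i\right)^{2}$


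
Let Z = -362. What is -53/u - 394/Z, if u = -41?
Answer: 17670/7421 ≈ 2.3811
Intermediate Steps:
-53/u - 394/Z = -53/(-41) - 394/(-362) = -53*(-1/41) - 394*(-1/362) = 53/41 + 197/181 = 17670/7421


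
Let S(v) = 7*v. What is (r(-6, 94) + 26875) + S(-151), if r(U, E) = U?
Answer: 25812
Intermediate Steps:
(r(-6, 94) + 26875) + S(-151) = (-6 + 26875) + 7*(-151) = 26869 - 1057 = 25812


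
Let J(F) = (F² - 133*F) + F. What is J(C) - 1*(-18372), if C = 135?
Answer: 18777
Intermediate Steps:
J(F) = F² - 132*F
J(C) - 1*(-18372) = 135*(-132 + 135) - 1*(-18372) = 135*3 + 18372 = 405 + 18372 = 18777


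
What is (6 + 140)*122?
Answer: 17812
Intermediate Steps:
(6 + 140)*122 = 146*122 = 17812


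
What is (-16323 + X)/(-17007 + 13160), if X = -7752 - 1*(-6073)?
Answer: 18002/3847 ≈ 4.6795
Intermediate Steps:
X = -1679 (X = -7752 + 6073 = -1679)
(-16323 + X)/(-17007 + 13160) = (-16323 - 1679)/(-17007 + 13160) = -18002/(-3847) = -18002*(-1/3847) = 18002/3847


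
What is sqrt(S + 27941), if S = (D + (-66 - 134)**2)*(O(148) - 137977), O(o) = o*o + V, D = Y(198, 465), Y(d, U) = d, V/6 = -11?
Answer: I*sqrt(4668527581) ≈ 68327.0*I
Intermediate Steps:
V = -66 (V = 6*(-11) = -66)
D = 198
O(o) = -66 + o**2 (O(o) = o*o - 66 = o**2 - 66 = -66 + o**2)
S = -4668555522 (S = (198 + (-66 - 134)**2)*((-66 + 148**2) - 137977) = (198 + (-200)**2)*((-66 + 21904) - 137977) = (198 + 40000)*(21838 - 137977) = 40198*(-116139) = -4668555522)
sqrt(S + 27941) = sqrt(-4668555522 + 27941) = sqrt(-4668527581) = I*sqrt(4668527581)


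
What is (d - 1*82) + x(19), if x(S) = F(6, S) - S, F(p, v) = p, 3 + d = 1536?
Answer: 1438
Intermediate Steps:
d = 1533 (d = -3 + 1536 = 1533)
x(S) = 6 - S
(d - 1*82) + x(19) = (1533 - 1*82) + (6 - 1*19) = (1533 - 82) + (6 - 19) = 1451 - 13 = 1438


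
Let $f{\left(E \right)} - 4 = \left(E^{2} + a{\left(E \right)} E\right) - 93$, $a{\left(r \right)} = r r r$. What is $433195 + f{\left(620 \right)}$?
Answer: $147764177506$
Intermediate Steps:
$a{\left(r \right)} = r^{3}$ ($a{\left(r \right)} = r^{2} r = r^{3}$)
$f{\left(E \right)} = -89 + E^{2} + E^{4}$ ($f{\left(E \right)} = 4 - \left(93 - E^{2} - E^{3} E\right) = 4 - \left(93 - E^{2} - E^{4}\right) = 4 + \left(-93 + E^{2} + E^{4}\right) = -89 + E^{2} + E^{4}$)
$433195 + f{\left(620 \right)} = 433195 + \left(-89 + 620^{2} + 620^{4}\right) = 433195 + \left(-89 + 384400 + 147763360000\right) = 433195 + 147763744311 = 147764177506$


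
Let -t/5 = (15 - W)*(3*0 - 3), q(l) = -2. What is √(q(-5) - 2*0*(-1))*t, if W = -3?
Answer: 270*I*√2 ≈ 381.84*I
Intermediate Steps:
t = 270 (t = -5*(15 - 1*(-3))*(3*0 - 3) = -5*(15 + 3)*(0 - 3) = -90*(-3) = -5*(-54) = 270)
√(q(-5) - 2*0*(-1))*t = √(-2 - 2*0*(-1))*270 = √(-2 + 0*(-1))*270 = √(-2 + 0)*270 = √(-2)*270 = (I*√2)*270 = 270*I*√2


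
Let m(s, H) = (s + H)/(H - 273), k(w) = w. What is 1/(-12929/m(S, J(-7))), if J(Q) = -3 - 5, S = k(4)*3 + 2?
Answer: 6/3633049 ≈ 1.6515e-6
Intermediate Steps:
S = 14 (S = 4*3 + 2 = 12 + 2 = 14)
J(Q) = -8
m(s, H) = (H + s)/(-273 + H)
1/(-12929/m(S, J(-7))) = 1/(-12929*(-273 - 8)/(-8 + 14)) = 1/(-12929/(6/(-281))) = 1/(-12929/((-1/281*6))) = 1/(-12929/(-6/281)) = 1/(-12929*(-281/6)) = 1/(3633049/6) = 6/3633049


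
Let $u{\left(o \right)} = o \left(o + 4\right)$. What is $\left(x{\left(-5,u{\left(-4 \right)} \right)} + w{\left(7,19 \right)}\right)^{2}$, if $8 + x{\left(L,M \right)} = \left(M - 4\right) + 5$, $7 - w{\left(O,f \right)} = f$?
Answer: $361$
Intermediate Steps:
$w{\left(O,f \right)} = 7 - f$
$u{\left(o \right)} = o \left(4 + o\right)$
$x{\left(L,M \right)} = -7 + M$ ($x{\left(L,M \right)} = -8 + \left(\left(M - 4\right) + 5\right) = -8 + \left(\left(-4 + M\right) + 5\right) = -8 + \left(1 + M\right) = -7 + M$)
$\left(x{\left(-5,u{\left(-4 \right)} \right)} + w{\left(7,19 \right)}\right)^{2} = \left(\left(-7 - 4 \left(4 - 4\right)\right) + \left(7 - 19\right)\right)^{2} = \left(\left(-7 - 0\right) + \left(7 - 19\right)\right)^{2} = \left(\left(-7 + 0\right) - 12\right)^{2} = \left(-7 - 12\right)^{2} = \left(-19\right)^{2} = 361$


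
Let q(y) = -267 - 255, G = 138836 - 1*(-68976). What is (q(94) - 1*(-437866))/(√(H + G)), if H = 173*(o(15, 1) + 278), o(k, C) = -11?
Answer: 437344*√254003/254003 ≈ 867.77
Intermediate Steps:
G = 207812 (G = 138836 + 68976 = 207812)
H = 46191 (H = 173*(-11 + 278) = 173*267 = 46191)
q(y) = -522
(q(94) - 1*(-437866))/(√(H + G)) = (-522 - 1*(-437866))/(√(46191 + 207812)) = (-522 + 437866)/(√254003) = 437344*(√254003/254003) = 437344*√254003/254003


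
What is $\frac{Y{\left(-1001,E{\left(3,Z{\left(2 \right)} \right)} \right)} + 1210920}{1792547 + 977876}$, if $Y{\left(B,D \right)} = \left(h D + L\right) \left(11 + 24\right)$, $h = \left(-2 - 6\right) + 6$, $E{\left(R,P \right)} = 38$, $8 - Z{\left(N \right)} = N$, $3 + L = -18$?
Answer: $\frac{1207525}{2770423} \approx 0.43586$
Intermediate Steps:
$L = -21$ ($L = -3 - 18 = -21$)
$Z{\left(N \right)} = 8 - N$
$h = -2$ ($h = -8 + 6 = -2$)
$Y{\left(B,D \right)} = -735 - 70 D$ ($Y{\left(B,D \right)} = \left(- 2 D - 21\right) \left(11 + 24\right) = \left(-21 - 2 D\right) 35 = -735 - 70 D$)
$\frac{Y{\left(-1001,E{\left(3,Z{\left(2 \right)} \right)} \right)} + 1210920}{1792547 + 977876} = \frac{\left(-735 - 2660\right) + 1210920}{1792547 + 977876} = \frac{\left(-735 - 2660\right) + 1210920}{2770423} = \left(-3395 + 1210920\right) \frac{1}{2770423} = 1207525 \cdot \frac{1}{2770423} = \frac{1207525}{2770423}$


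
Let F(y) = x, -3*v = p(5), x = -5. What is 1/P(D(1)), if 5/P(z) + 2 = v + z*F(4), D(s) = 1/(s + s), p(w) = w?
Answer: -37/30 ≈ -1.2333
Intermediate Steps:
D(s) = 1/(2*s)
v = -5/3 (v = -⅓*5 = -5/3 ≈ -1.6667)
F(y) = -5
P(z) = 5/(-11/3 - 5*z) (P(z) = 5/(-2 + (-5/3 + z*(-5))) = 5/(-2 + (-5/3 - 5*z)) = 5/(-11/3 - 5*z))
1/P(D(1)) = 1/(15/(-11 - 15/(2*1))) = 1/(15/(-11 - 15/2)) = 1/(15/(-37/2)) = 1/(15*(-2/37)) = 1/(-30/37) = -37/30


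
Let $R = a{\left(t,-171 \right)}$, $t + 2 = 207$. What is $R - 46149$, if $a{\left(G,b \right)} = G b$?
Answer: $-81204$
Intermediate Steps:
$t = 205$ ($t = -2 + 207 = 205$)
$R = -35055$ ($R = 205 \left(-171\right) = -35055$)
$R - 46149 = -35055 - 46149 = -81204$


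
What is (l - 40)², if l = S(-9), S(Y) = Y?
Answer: 2401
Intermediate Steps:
l = -9
(l - 40)² = (-9 - 40)² = (-49)² = 2401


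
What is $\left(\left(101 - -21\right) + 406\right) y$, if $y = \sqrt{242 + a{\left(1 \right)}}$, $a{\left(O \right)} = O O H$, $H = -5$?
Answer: $528 \sqrt{237} \approx 8128.5$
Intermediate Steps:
$a{\left(O \right)} = - 5 O^{2}$ ($a{\left(O \right)} = O O \left(-5\right) = O^{2} \left(-5\right) = - 5 O^{2}$)
$y = \sqrt{237}$ ($y = \sqrt{242 - 5 \cdot 1^{2}} = \sqrt{242 - 5} = \sqrt{237} \approx 15.395$)
$\left(\left(101 - -21\right) + 406\right) y = \left(\left(101 - -21\right) + 406\right) \sqrt{237} = \left(\left(101 + 21\right) + 406\right) \sqrt{237} = \left(122 + 406\right) \sqrt{237} = 528 \sqrt{237}$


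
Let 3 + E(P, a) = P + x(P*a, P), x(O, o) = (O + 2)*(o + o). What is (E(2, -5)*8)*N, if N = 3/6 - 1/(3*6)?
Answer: -352/3 ≈ -117.33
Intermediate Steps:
x(O, o) = 2*o*(2 + O) (x(O, o) = (2 + O)*(2*o) = 2*o*(2 + O))
E(P, a) = -3 + P + 2*P*(2 + P*a) (E(P, a) = -3 + (P + 2*P*(2 + P*a)) = -3 + P + 2*P*(2 + P*a))
N = 4/9 (N = 3*(⅙) - 1/18 = ½ - 1*1/18 = ½ - 1/18 = 4/9 ≈ 0.44444)
(E(2, -5)*8)*N = ((-3 + 2 + 2*2*(2 + 2*(-5)))*8)*(4/9) = ((-3 + 2 + 2*2*(2 - 10))*8)*(4/9) = ((-3 + 2 + 2*2*(-8))*8)*(4/9) = ((-3 + 2 - 32)*8)*(4/9) = -33*8*(4/9) = -264*4/9 = -352/3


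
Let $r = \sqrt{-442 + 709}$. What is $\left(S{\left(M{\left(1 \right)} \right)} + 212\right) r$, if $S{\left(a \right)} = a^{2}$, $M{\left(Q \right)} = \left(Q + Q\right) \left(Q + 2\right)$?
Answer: $248 \sqrt{267} \approx 4052.4$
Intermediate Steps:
$M{\left(Q \right)} = 2 Q \left(2 + Q\right)$
$r = \sqrt{267} \approx 16.34$
$\left(S{\left(M{\left(1 \right)} \right)} + 212\right) r = \left(\left(2 \cdot 1 \left(2 + 1\right)\right)^{2} + 212\right) \sqrt{267} = \left(\left(2 \cdot 1 \cdot 3\right)^{2} + 212\right) \sqrt{267} = \left(6^{2} + 212\right) \sqrt{267} = \left(36 + 212\right) \sqrt{267} = 248 \sqrt{267}$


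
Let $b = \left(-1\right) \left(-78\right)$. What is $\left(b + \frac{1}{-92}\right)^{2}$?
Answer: $\frac{51480625}{8464} \approx 6082.3$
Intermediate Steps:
$b = 78$
$\left(b + \frac{1}{-92}\right)^{2} = \left(78 + \frac{1}{-92}\right)^{2} = \left(78 - \frac{1}{92}\right)^{2} = \left(\frac{7175}{92}\right)^{2} = \frac{51480625}{8464}$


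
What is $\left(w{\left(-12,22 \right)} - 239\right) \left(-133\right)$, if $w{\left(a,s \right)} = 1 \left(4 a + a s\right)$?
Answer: $73283$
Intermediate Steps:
$w{\left(a,s \right)} = 4 a + a s$
$\left(w{\left(-12,22 \right)} - 239\right) \left(-133\right) = \left(- 12 \left(4 + 22\right) - 239\right) \left(-133\right) = \left(\left(-12\right) 26 - 239\right) \left(-133\right) = \left(-312 - 239\right) \left(-133\right) = \left(-551\right) \left(-133\right) = 73283$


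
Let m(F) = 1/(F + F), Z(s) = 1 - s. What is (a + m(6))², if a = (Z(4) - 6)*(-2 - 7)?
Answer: 946729/144 ≈ 6574.5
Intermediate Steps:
a = 81 (a = ((1 - 1*4) - 6)*(-2 - 7) = ((1 - 4) - 6)*(-9) = (-3 - 6)*(-9) = -9*(-9) = 81)
m(F) = 1/(2*F)
(a + m(6))² = (81 + (½)/6)² = (81 + (½)*(⅙))² = (81 + 1/12)² = (973/12)² = 946729/144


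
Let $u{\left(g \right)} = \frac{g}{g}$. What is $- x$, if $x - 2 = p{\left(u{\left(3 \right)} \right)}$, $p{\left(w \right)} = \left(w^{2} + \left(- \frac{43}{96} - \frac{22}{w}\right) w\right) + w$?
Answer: $\frac{1771}{96} \approx 18.448$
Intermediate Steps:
$u{\left(g \right)} = 1$
$p{\left(w \right)} = w + w^{2} + w \left(- \frac{43}{96} - \frac{22}{w}\right)$ ($p{\left(w \right)} = \left(w^{2} + \left(\left(-43\right) \frac{1}{96} - \frac{22}{w}\right) w\right) + w = \left(w^{2} + \left(- \frac{43}{96} - \frac{22}{w}\right) w\right) + w = \left(w^{2} + w \left(- \frac{43}{96} - \frac{22}{w}\right)\right) + w = w + w^{2} + w \left(- \frac{43}{96} - \frac{22}{w}\right)$)
$x = - \frac{1771}{96}$ ($x = 2 + \left(-22 + 1^{2} + \frac{53}{96} \cdot 1\right) = 2 + \left(-22 + 1 + \frac{53}{96}\right) = 2 - \frac{1963}{96} = - \frac{1771}{96} \approx -18.448$)
$- x = \left(-1\right) \left(- \frac{1771}{96}\right) = \frac{1771}{96}$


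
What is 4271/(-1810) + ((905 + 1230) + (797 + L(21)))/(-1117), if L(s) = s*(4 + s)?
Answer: -11027877/2021770 ≈ -5.4546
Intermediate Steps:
4271/(-1810) + ((905 + 1230) + (797 + L(21)))/(-1117) = 4271/(-1810) + ((905 + 1230) + (797 + 21*(4 + 21)))/(-1117) = 4271*(-1/1810) + (2135 + (797 + 21*25))*(-1/1117) = -4271/1810 + (2135 + (797 + 525))*(-1/1117) = -4271/1810 + (2135 + 1322)*(-1/1117) = -4271/1810 + 3457*(-1/1117) = -4271/1810 - 3457/1117 = -11027877/2021770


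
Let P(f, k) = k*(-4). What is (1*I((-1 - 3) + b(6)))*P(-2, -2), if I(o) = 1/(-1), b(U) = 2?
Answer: -8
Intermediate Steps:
P(f, k) = -4*k
I(o) = -1
(1*I((-1 - 3) + b(6)))*P(-2, -2) = (1*(-1))*(-4*(-2)) = -1*8 = -8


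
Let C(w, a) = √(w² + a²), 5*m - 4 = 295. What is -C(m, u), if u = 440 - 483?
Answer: -√135626/5 ≈ -73.655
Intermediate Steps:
u = -43
m = 299/5 (m = ⅘ + (⅕)*295 = ⅘ + 59 = 299/5 ≈ 59.800)
C(w, a) = √(a² + w²)
-C(m, u) = -√((-43)² + (299/5)²) = -√(1849 + 89401/25) = -√(135626/25) = -√135626/5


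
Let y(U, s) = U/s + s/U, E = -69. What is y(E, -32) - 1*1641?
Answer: -3617543/2208 ≈ -1638.4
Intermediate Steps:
y(E, -32) - 1*1641 = (-69/(-32) - 32/(-69)) - 1*1641 = (-69*(-1/32) - 32*(-1/69)) - 1641 = (69/32 + 32/69) - 1641 = 5785/2208 - 1641 = -3617543/2208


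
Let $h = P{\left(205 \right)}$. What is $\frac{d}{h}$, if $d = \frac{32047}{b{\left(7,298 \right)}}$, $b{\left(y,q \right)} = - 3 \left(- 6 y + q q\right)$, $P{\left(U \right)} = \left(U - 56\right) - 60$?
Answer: $- \frac{32047}{23699454} \approx -0.0013522$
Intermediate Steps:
$P{\left(U \right)} = -116 + U$ ($P{\left(U \right)} = \left(-56 + U\right) - 60 = -116 + U$)
$h = 89$ ($h = -116 + 205 = 89$)
$b{\left(y,q \right)} = - 3 q^{2} + 18 y$ ($b{\left(y,q \right)} = - 3 \left(- 6 y + q^{2}\right) = - 3 \left(q^{2} - 6 y\right) = - 3 q^{2} + 18 y$)
$d = - \frac{32047}{266286}$ ($d = \frac{32047}{- 3 \cdot 298^{2} + 18 \cdot 7} = \frac{32047}{\left(-3\right) 88804 + 126} = \frac{32047}{-266412 + 126} = \frac{32047}{-266286} = 32047 \left(- \frac{1}{266286}\right) = - \frac{32047}{266286} \approx -0.12035$)
$\frac{d}{h} = - \frac{32047}{266286 \cdot 89} = \left(- \frac{32047}{266286}\right) \frac{1}{89} = - \frac{32047}{23699454}$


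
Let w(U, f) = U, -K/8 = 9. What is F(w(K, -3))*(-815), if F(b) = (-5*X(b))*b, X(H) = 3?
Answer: -880200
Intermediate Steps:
K = -72 (K = -8*9 = -72)
F(b) = -15*b (F(b) = (-5*3)*b = -15*b)
F(w(K, -3))*(-815) = -15*(-72)*(-815) = 1080*(-815) = -880200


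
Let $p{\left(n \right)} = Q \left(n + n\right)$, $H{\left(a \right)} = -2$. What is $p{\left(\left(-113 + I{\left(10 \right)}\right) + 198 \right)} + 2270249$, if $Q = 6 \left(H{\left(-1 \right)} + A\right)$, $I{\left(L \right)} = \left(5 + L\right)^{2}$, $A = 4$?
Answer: $2277689$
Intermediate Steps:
$Q = 12$ ($Q = 6 \left(-2 + 4\right) = 6 \cdot 2 = 12$)
$p{\left(n \right)} = 24 n$ ($p{\left(n \right)} = 12 \left(n + n\right) = 12 \cdot 2 n = 24 n$)
$p{\left(\left(-113 + I{\left(10 \right)}\right) + 198 \right)} + 2270249 = 24 \left(\left(-113 + \left(5 + 10\right)^{2}\right) + 198\right) + 2270249 = 24 \left(\left(-113 + 15^{2}\right) + 198\right) + 2270249 = 24 \left(\left(-113 + 225\right) + 198\right) + 2270249 = 24 \left(112 + 198\right) + 2270249 = 24 \cdot 310 + 2270249 = 7440 + 2270249 = 2277689$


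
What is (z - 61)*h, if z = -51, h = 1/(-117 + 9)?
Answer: 28/27 ≈ 1.0370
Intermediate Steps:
h = -1/108 (h = 1/(-108) = -1/108 ≈ -0.0092593)
(z - 61)*h = (-51 - 61)*(-1/108) = -112*(-1/108) = 28/27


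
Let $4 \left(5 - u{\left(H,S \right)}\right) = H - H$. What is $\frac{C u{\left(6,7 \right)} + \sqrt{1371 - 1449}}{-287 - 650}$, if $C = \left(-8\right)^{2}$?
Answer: $- \frac{320}{937} - \frac{i \sqrt{78}}{937} \approx -0.34152 - 0.0094256 i$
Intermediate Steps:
$u{\left(H,S \right)} = 5$ ($u{\left(H,S \right)} = 5 - \frac{H - H}{4} = 5 - 0 = 5 + 0 = 5$)
$C = 64$
$\frac{C u{\left(6,7 \right)} + \sqrt{1371 - 1449}}{-287 - 650} = \frac{64 \cdot 5 + \sqrt{1371 - 1449}}{-287 - 650} = \frac{320 + \sqrt{-78}}{-937} = \left(320 + i \sqrt{78}\right) \left(- \frac{1}{937}\right) = - \frac{320}{937} - \frac{i \sqrt{78}}{937}$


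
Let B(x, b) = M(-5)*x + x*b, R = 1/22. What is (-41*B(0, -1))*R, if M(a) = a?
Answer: 0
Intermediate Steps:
R = 1/22 ≈ 0.045455
B(x, b) = -5*x + b*x (B(x, b) = -5*x + x*b = -5*x + b*x)
(-41*B(0, -1))*R = -0*(-5 - 1)*(1/22) = -0*(-6)*(1/22) = -41*0*(1/22) = 0*(1/22) = 0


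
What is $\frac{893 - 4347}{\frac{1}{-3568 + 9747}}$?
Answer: $-21342266$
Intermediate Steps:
$\frac{893 - 4347}{\frac{1}{-3568 + 9747}} = \frac{893 - 4347}{\frac{1}{6179}} = - 3454 \frac{1}{\frac{1}{6179}} = \left(-3454\right) 6179 = -21342266$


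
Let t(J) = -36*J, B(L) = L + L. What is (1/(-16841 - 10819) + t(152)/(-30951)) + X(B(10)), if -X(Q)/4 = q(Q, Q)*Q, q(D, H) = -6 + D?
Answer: -5606350261/5006460 ≈ -1119.8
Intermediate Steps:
B(L) = 2*L
X(Q) = -4*Q*(-6 + Q) (X(Q) = -4*(-6 + Q)*Q = -4*Q*(-6 + Q))
(1/(-16841 - 10819) + t(152)/(-30951)) + X(B(10)) = (1/(-16841 - 10819) - 36*152/(-30951)) + 4*(2*10)*(6 - 2*10) = (1/(-27660) - 5472*(-1/30951)) + 4*20*(6 - 1*20) = (-1/27660 + 32/181) + 4*20*(6 - 20) = 884939/5006460 + 4*20*(-14) = 884939/5006460 - 1120 = -5606350261/5006460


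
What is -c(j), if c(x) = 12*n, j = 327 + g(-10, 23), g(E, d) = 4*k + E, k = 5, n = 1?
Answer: -12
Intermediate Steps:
g(E, d) = 20 + E (g(E, d) = 4*5 + E = 20 + E)
j = 337 (j = 327 + (20 - 10) = 327 + 10 = 337)
c(x) = 12 (c(x) = 12*1 = 12)
-c(j) = -1*12 = -12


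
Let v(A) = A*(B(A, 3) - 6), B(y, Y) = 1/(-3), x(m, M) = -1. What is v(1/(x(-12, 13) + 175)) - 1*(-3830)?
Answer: 1999241/522 ≈ 3830.0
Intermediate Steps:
B(y, Y) = -1/3
v(A) = -19*A/3 (v(A) = A*(-1/3 - 6) = A*(-19/3) = -19*A/3)
v(1/(x(-12, 13) + 175)) - 1*(-3830) = -19/(3*(-1 + 175)) - 1*(-3830) = -19/3/174 + 3830 = -19/3*1/174 + 3830 = -19/522 + 3830 = 1999241/522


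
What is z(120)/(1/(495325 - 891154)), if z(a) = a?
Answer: -47499480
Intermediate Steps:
z(120)/(1/(495325 - 891154)) = 120/(1/(495325 - 891154)) = 120/(1/(-395829)) = 120/(-1/395829) = 120*(-395829) = -47499480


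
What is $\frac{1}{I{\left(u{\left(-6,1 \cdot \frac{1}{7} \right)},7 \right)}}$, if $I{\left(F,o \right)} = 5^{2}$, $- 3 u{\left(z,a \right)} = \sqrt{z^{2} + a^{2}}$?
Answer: $\frac{1}{25} \approx 0.04$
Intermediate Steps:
$u{\left(z,a \right)} = - \frac{\sqrt{a^{2} + z^{2}}}{3}$ ($u{\left(z,a \right)} = - \frac{\sqrt{z^{2} + a^{2}}}{3} = - \frac{\sqrt{a^{2} + z^{2}}}{3}$)
$I{\left(F,o \right)} = 25$
$\frac{1}{I{\left(u{\left(-6,1 \cdot \frac{1}{7} \right)},7 \right)}} = \frac{1}{25}$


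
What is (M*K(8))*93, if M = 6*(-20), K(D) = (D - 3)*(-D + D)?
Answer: 0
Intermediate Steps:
K(D) = 0 (K(D) = (-3 + D)*0 = 0)
M = -120
(M*K(8))*93 = -120*0*93 = 0*93 = 0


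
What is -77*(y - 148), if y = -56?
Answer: 15708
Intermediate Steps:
-77*(y - 148) = -77*(-56 - 148) = -77*(-204) = 15708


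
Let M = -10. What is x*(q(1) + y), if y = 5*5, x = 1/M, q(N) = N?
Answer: -13/5 ≈ -2.6000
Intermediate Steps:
x = -1/10 (x = 1/(-10) = -1/10 ≈ -0.10000)
y = 25
x*(q(1) + y) = -(1 + 25)/10 = -1/10*26 = -13/5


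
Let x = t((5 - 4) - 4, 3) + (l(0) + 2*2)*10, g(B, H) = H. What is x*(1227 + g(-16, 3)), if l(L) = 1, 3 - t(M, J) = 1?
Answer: 63960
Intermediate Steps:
t(M, J) = 2 (t(M, J) = 3 - 1*1 = 3 - 1 = 2)
x = 52 (x = 2 + (1 + 2*2)*10 = 2 + (1 + 4)*10 = 2 + 5*10 = 2 + 50 = 52)
x*(1227 + g(-16, 3)) = 52*(1227 + 3) = 52*1230 = 63960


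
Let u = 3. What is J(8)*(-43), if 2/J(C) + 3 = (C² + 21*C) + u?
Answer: -43/116 ≈ -0.37069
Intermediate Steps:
J(C) = 2/(C² + 21*C) (J(C) = 2/(-3 + ((C² + 21*C) + 3)) = 2/(-3 + (3 + C² + 21*C)) = 2/(C² + 21*C))
J(8)*(-43) = (2/(8*(21 + 8)))*(-43) = (2*(⅛)/29)*(-43) = (2*(⅛)*(1/29))*(-43) = (1/116)*(-43) = -43/116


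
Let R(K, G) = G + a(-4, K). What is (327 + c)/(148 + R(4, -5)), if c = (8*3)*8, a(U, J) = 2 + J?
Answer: 519/149 ≈ 3.4832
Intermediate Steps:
c = 192 (c = 24*8 = 192)
R(K, G) = 2 + G + K (R(K, G) = G + (2 + K) = 2 + G + K)
(327 + c)/(148 + R(4, -5)) = (327 + 192)/(148 + (2 - 5 + 4)) = 519/(148 + 1) = 519/149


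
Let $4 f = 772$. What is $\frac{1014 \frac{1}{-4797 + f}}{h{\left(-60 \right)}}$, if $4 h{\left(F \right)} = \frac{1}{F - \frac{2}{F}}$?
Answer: $\frac{304031}{5755} \approx 52.829$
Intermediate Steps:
$f = 193$ ($f = \frac{1}{4} \cdot 772 = 193$)
$h{\left(F \right)} = \frac{1}{4 \left(F - \frac{2}{F}\right)}$
$\frac{1014 \frac{1}{-4797 + f}}{h{\left(-60 \right)}} = \frac{1014 \frac{1}{-4797 + 193}}{\frac{1}{4} \left(-60\right) \frac{1}{-2 + \left(-60\right)^{2}}} = \frac{1014 \frac{1}{-4604}}{\frac{1}{4} \left(-60\right) \frac{1}{-2 + 3600}} = \frac{1014 \left(- \frac{1}{4604}\right)}{\frac{1}{4} \left(-60\right) \frac{1}{3598}} = - \frac{507}{2302 \cdot \frac{1}{4} \left(-60\right) \frac{1}{3598}} = - \frac{507}{2302 \left(- \frac{15}{3598}\right)} = \left(- \frac{507}{2302}\right) \left(- \frac{3598}{15}\right) = \frac{304031}{5755}$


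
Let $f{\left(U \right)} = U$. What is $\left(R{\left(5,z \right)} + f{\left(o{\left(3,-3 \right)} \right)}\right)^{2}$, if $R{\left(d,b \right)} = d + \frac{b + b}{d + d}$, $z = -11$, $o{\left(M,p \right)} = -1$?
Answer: $\frac{81}{25} \approx 3.24$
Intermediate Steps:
$R{\left(d,b \right)} = d + \frac{b}{d}$ ($R{\left(d,b \right)} = d + \frac{2 b}{2 d} = d + 2 b \frac{1}{2 d} = d + \frac{b}{d}$)
$\left(R{\left(5,z \right)} + f{\left(o{\left(3,-3 \right)} \right)}\right)^{2} = \left(\left(5 - \frac{11}{5}\right) - 1\right)^{2} = \left(\frac{14}{5} - 1\right)^{2} = \left(\frac{9}{5}\right)^{2} = \frac{81}{25}$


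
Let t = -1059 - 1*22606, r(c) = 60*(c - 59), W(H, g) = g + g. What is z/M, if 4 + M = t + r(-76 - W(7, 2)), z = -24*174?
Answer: 4176/32009 ≈ 0.13046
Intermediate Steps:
W(H, g) = 2*g
r(c) = -3540 + 60*c (r(c) = 60*(-59 + c) = -3540 + 60*c)
t = -23665 (t = -1059 - 22606 = -23665)
z = -4176
M = -32009 (M = -4 + (-23665 + (-3540 + 60*(-76 - 2*2))) = -4 + (-23665 + (-3540 + 60*(-76 - 1*4))) = -4 + (-23665 + (-3540 + 60*(-76 - 4))) = -4 + (-23665 + (-3540 + 60*(-80))) = -4 + (-23665 + (-3540 - 4800)) = -4 + (-23665 - 8340) = -4 - 32005 = -32009)
z/M = -4176/(-32009) = -4176*(-1/32009) = 4176/32009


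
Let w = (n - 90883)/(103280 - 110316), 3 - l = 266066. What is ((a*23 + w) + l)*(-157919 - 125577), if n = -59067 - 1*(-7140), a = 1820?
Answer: 111793068321252/1759 ≈ 6.3555e+10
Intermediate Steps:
n = -51927 (n = -59067 + 7140 = -51927)
l = -266063 (l = 3 - 1*266066 = 3 - 266066 = -266063)
w = 71405/3518 (w = (-51927 - 90883)/(103280 - 110316) = -142810/(-7036) = -142810*(-1/7036) = 71405/3518 ≈ 20.297)
((a*23 + w) + l)*(-157919 - 125577) = ((1820*23 + 71405/3518) - 266063)*(-157919 - 125577) = ((41860 + 71405/3518) - 266063)*(-283496) = (147334885/3518 - 266063)*(-283496) = -788674749/3518*(-283496) = 111793068321252/1759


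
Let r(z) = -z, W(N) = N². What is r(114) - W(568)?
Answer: -322738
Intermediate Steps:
r(114) - W(568) = -1*114 - 1*568² = -114 - 1*322624 = -114 - 322624 = -322738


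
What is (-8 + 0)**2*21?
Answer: 1344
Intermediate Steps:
(-8 + 0)**2*21 = (-8)**2*21 = 64*21 = 1344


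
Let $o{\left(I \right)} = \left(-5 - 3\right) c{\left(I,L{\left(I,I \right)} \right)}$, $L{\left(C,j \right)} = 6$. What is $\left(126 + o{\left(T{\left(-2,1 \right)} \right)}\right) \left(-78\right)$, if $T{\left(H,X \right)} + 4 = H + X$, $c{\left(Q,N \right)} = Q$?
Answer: $-12948$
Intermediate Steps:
$T{\left(H,X \right)} = -4 + H + X$ ($T{\left(H,X \right)} = -4 + \left(H + X\right) = -4 + H + X$)
$o{\left(I \right)} = - 8 I$ ($o{\left(I \right)} = \left(-5 - 3\right) I = - 8 I$)
$\left(126 + o{\left(T{\left(-2,1 \right)} \right)}\right) \left(-78\right) = \left(126 - 8 \left(-4 - 2 + 1\right)\right) \left(-78\right) = \left(126 - -40\right) \left(-78\right) = \left(126 + 40\right) \left(-78\right) = 166 \left(-78\right) = -12948$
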